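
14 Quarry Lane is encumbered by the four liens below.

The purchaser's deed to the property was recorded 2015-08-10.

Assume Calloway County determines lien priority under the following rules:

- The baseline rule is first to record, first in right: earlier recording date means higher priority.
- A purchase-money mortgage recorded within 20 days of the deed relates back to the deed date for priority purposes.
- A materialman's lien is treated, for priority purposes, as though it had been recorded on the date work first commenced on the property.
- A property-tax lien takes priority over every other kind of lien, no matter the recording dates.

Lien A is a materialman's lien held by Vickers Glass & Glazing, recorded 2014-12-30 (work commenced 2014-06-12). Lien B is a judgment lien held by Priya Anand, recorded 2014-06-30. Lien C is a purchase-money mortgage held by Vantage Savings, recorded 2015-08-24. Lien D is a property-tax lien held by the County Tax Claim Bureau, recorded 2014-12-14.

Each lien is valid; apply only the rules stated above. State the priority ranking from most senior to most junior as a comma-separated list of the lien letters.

Effective dates: A is treated as recorded 2014-06-12, the work-commencement date; C's effective date is the deed date, 2015-08-10.
As a property-tax lien, D is senior to every other lien.
Among the remaining liens, by effective date: A (2014-06-12), B (2014-06-30), C (2015-08-10).

D, A, B, C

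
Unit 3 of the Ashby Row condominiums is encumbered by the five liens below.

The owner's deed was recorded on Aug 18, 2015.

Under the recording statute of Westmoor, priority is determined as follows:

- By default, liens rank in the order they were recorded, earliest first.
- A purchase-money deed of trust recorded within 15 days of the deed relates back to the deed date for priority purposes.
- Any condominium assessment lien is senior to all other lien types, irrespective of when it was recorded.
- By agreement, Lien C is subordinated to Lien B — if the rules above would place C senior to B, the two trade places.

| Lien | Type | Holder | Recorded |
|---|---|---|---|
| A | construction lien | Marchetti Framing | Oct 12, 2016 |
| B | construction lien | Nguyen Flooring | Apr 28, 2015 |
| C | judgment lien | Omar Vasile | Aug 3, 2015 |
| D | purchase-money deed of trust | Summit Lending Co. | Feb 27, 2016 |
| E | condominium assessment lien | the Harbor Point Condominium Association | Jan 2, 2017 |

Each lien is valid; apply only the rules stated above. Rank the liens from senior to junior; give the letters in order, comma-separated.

Effective dates: D was recorded 193 days after the deed, outside the 15-day window, so it keeps its recording date.
E, as a condominium assessment lien, has superpriority and ranks first.
Remaining liens by effective date: B (Apr 28, 2015), C (Aug 3, 2015), D (Feb 27, 2016), A (Oct 12, 2016).
C already ranks below B; the subordination has no effect.

E, B, C, D, A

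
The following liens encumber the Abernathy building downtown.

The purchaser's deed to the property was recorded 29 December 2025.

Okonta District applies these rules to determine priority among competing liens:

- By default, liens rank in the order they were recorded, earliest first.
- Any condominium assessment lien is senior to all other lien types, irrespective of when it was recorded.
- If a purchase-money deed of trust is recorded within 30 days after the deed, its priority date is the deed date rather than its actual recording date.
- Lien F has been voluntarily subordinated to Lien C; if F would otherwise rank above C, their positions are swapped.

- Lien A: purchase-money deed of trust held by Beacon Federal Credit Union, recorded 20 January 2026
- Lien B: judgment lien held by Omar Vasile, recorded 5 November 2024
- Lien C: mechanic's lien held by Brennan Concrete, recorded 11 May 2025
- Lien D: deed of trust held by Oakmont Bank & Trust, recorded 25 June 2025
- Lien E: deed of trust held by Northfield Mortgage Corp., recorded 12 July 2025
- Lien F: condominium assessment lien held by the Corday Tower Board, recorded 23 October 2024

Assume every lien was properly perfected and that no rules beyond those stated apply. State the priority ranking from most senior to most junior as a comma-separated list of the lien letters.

First, effective dates: A's effective date is the deed date, 29 December 2025.
F, as a condominium assessment lien, has superpriority and ranks first.
Remaining liens by effective date: B (5 November 2024), C (11 May 2025), D (25 June 2025), E (12 July 2025), A (29 December 2025).
F would otherwise be senior to C, so under the subordination agreement F and C exchange positions.

C, B, F, D, E, A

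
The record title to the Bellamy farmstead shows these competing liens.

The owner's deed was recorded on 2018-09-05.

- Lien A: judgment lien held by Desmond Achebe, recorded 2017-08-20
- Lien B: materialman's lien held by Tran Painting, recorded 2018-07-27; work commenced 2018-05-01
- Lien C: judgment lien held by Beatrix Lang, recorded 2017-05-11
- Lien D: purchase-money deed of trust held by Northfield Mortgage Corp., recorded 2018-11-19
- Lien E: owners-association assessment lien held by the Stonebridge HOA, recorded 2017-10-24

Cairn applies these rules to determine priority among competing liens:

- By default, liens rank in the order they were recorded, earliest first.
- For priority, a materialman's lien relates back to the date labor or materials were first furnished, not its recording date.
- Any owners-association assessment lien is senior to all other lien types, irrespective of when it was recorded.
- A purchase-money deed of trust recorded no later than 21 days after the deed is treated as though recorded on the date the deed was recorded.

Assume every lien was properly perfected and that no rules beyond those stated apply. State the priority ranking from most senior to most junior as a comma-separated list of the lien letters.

Effective dates: B's effective date is 2018-05-01, when work began; D missed the 21-day window (75 days after the deed), so its recording date stands.
E is an owners-association assessment lien and takes priority over every other lien.
Ordering the rest by effective date: C (2017-05-11), A (2017-08-20), B (2018-05-01), D (2018-11-19).

E, C, A, B, D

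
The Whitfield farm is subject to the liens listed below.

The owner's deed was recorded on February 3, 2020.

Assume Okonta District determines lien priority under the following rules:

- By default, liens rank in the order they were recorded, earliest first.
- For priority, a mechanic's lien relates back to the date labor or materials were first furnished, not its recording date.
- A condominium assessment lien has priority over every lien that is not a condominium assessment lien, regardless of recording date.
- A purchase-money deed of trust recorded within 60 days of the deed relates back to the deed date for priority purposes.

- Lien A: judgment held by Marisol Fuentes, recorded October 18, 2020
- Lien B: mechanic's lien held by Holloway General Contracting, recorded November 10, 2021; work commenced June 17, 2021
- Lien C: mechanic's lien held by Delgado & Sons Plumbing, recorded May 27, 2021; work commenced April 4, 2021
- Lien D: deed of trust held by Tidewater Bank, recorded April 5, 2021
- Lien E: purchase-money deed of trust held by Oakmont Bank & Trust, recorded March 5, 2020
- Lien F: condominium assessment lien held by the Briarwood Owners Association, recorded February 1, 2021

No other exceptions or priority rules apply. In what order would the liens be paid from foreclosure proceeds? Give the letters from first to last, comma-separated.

Adjusting effective dates: B's effective date is June 17, 2021, when work began; C's effective date is April 4, 2021, when work began; E was recorded within the 60-day window, so its effective date is the deed date February 3, 2020.
F is a condominium assessment lien, so it outranks all other liens regardless of date.
Among the remaining liens, by effective date: E (February 3, 2020), A (October 18, 2020), C (April 4, 2021), D (April 5, 2021), B (June 17, 2021).

F, E, A, C, D, B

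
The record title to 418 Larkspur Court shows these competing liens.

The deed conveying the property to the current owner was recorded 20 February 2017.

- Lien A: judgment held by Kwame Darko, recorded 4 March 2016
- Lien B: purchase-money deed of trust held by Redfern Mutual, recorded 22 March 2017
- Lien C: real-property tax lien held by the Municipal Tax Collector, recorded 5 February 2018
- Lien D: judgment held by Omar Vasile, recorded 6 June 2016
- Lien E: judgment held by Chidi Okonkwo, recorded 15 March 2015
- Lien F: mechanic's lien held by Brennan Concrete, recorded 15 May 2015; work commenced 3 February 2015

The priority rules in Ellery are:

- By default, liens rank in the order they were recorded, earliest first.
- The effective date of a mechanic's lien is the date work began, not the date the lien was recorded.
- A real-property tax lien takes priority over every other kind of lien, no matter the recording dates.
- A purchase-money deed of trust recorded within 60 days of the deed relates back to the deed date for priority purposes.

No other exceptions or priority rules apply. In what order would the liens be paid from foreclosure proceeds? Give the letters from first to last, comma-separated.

Effective dates: B relates back to the deed date 20 February 2017; F relates back to 3 February 2015 (work commenced).
C is a real-property tax lien and takes priority over every other lien.
Remaining liens by effective date: F (3 February 2015), E (15 March 2015), A (4 March 2016), D (6 June 2016), B (20 February 2017).

C, F, E, A, D, B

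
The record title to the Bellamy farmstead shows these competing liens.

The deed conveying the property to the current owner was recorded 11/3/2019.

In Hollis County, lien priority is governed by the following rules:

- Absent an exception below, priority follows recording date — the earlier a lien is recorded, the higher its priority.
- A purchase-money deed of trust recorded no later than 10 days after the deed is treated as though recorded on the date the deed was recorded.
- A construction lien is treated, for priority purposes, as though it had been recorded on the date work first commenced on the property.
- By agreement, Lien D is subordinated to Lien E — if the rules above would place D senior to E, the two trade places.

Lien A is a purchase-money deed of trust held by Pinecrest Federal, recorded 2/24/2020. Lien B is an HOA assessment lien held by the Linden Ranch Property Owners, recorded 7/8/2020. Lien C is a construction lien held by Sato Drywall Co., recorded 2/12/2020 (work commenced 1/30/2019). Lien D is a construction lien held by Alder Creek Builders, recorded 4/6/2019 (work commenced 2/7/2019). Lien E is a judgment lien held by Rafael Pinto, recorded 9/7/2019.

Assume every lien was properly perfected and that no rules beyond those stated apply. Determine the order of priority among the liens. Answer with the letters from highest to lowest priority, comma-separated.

C, E, D, A, B

First, effective dates: A was recorded 113 days after the deed, outside the 10-day window, so it keeps its recording date; C relates back to 1/30/2019 (work commenced); D relates back to 2/7/2019 (work commenced).
Sorted by effective date: C (1/30/2019), D (2/7/2019), E (9/7/2019), A (2/24/2020), B (7/8/2020).
The subordination applies — D was senior to E — so D and E swap.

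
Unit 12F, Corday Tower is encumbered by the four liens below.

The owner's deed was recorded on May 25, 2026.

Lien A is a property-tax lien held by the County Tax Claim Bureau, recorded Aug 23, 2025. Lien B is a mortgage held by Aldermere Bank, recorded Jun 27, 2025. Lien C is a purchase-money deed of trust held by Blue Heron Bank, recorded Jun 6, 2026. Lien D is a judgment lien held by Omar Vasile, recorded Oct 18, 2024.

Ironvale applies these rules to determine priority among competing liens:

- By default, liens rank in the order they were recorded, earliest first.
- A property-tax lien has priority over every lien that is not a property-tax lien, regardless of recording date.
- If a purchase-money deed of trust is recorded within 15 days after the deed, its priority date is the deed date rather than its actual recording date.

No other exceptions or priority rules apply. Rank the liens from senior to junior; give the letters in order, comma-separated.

A, D, B, C

Adjusting effective dates: C was recorded within the 15-day window, so its effective date is the deed date May 25, 2026.
A is a property-tax lien and takes priority over every other lien.
The other liens, earliest effective date first: D (Oct 18, 2024), B (Jun 27, 2025), C (May 25, 2026).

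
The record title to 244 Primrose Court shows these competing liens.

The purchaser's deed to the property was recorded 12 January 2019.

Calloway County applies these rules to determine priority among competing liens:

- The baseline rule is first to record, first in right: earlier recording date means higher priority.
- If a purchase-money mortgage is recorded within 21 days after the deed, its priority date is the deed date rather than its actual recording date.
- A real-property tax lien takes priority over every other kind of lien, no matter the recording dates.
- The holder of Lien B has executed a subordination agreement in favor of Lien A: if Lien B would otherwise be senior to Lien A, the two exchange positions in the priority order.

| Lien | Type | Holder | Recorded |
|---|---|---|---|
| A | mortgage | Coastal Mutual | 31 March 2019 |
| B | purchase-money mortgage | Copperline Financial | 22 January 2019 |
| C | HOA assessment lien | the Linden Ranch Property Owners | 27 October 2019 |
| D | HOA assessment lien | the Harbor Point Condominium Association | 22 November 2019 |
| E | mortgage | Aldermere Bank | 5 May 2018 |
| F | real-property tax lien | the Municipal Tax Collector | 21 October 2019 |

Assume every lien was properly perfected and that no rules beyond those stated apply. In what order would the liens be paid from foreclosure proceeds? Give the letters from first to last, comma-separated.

F, E, A, B, C, D

Effective dates: B's effective date is the deed date, 12 January 2019.
As a real-property tax lien, F is senior to every other lien.
Remaining liens by effective date: E (5 May 2018), B (12 January 2019), A (31 March 2019), C (27 October 2019), D (22 November 2019).
B would otherwise be senior to A, so under the subordination agreement B and A exchange positions.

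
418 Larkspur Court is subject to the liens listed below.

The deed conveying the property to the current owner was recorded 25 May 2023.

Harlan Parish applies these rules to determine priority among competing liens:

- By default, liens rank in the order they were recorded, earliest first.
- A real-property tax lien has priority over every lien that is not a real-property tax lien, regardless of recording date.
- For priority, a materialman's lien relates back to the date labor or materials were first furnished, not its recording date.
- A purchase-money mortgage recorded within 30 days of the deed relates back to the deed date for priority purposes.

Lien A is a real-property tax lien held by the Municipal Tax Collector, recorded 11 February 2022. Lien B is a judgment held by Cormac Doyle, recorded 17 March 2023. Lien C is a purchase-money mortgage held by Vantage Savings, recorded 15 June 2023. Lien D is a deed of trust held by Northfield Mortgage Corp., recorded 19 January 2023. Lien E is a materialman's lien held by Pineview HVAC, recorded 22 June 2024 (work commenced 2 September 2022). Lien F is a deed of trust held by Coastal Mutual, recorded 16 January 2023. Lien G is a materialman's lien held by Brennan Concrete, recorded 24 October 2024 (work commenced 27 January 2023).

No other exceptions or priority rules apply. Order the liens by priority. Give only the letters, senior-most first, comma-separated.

A, E, F, D, G, B, C

First, effective dates: C's effective date is the deed date, 25 May 2023; E relates back to 2 September 2022 (work commenced); G relates back to 27 January 2023 (work commenced).
A is a real-property tax lien, so it outranks all other liens regardless of date.
Ordering the rest by effective date: E (2 September 2022), F (16 January 2023), D (19 January 2023), G (27 January 2023), B (17 March 2023), C (25 May 2023).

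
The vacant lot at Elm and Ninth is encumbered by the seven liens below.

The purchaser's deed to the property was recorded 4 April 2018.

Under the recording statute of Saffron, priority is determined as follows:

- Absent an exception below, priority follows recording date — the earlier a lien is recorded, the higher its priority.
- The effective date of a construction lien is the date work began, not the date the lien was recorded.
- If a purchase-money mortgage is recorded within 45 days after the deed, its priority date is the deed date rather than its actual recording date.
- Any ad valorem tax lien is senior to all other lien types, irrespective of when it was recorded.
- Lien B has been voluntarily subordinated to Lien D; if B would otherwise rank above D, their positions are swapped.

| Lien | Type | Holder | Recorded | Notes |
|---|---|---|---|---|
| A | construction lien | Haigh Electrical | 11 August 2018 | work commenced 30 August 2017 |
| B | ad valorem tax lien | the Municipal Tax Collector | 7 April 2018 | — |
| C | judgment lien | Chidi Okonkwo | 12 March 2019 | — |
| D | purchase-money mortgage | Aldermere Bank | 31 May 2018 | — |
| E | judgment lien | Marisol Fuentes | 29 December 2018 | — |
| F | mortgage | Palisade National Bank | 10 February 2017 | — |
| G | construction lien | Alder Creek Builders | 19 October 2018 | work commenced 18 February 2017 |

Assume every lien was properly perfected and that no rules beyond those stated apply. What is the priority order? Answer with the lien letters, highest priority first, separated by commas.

Adjusting effective dates: A's effective date is 30 August 2017, when work began; D was recorded 57 days after the deed, outside the 45-day window, so it keeps its recording date; G relates back to 18 February 2017 (work commenced).
As an ad valorem tax lien, B is senior to every other lien.
Among the remaining liens, by effective date: F (10 February 2017), G (18 February 2017), A (30 August 2017), D (31 May 2018), E (29 December 2018), C (12 March 2019).
Because B would otherwise rank above D, the subordination swaps them.

D, F, G, A, B, E, C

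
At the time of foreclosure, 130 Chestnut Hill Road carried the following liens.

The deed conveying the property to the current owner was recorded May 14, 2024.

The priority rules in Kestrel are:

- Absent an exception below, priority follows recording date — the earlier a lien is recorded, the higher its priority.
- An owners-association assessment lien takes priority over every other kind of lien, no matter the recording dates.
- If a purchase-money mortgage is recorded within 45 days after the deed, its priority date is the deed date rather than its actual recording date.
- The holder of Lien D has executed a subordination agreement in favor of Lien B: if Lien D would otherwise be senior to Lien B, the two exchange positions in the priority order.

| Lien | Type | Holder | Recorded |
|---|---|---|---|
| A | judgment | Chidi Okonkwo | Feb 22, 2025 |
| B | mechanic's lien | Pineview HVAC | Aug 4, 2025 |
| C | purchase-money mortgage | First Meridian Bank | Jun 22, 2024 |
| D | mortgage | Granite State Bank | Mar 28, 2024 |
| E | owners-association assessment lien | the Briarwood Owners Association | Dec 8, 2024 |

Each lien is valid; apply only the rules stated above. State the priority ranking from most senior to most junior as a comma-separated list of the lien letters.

E, B, C, A, D

Effective dates: C relates back to the deed date May 14, 2024.
E is an owners-association assessment lien and takes priority over every other lien.
Ordering the rest by effective date: D (Mar 28, 2024), C (May 14, 2024), A (Feb 22, 2025), B (Aug 4, 2025).
The subordination applies — D was senior to B — so D and B swap.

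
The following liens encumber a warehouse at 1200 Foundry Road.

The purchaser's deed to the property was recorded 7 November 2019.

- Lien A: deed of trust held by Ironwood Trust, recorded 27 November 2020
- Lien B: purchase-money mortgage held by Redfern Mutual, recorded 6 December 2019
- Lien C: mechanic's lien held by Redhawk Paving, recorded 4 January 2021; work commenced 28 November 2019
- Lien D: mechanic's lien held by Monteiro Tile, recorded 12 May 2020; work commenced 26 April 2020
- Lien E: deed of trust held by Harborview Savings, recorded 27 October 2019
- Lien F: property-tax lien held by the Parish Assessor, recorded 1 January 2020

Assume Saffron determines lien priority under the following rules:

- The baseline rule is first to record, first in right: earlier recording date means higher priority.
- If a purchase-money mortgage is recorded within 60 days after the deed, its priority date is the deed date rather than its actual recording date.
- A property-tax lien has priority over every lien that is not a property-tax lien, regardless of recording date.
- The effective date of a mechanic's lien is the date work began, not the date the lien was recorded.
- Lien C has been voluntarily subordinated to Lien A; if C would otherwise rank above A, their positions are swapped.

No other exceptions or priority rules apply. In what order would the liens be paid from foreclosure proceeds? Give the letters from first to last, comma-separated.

Effective dates after the stated exceptions: B relates back to the deed date 7 November 2019; C's effective date is 28 November 2019, when work began; D relates back to 26 April 2020 (work commenced).
F is a property-tax lien and takes priority over every other lien.
Remaining liens by effective date: E (27 October 2019), B (7 November 2019), C (28 November 2019), D (26 April 2020), A (27 November 2020).
Because C would otherwise rank above A, the subordination swaps them.

F, E, B, A, D, C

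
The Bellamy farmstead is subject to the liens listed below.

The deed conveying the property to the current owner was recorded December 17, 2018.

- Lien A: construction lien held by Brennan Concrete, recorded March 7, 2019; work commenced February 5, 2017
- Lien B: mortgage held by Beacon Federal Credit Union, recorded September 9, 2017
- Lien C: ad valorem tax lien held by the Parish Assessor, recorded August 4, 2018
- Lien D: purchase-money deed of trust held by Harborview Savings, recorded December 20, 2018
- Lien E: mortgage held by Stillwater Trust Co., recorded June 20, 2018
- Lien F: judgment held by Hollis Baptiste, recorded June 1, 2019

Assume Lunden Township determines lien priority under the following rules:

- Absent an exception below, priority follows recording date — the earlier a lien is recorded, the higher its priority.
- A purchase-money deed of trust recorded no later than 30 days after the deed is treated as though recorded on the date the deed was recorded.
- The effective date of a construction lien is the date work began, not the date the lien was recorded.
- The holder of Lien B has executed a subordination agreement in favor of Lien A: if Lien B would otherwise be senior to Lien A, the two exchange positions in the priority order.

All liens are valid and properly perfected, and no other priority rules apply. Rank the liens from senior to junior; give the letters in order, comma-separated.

Effective dates: A relates back to February 5, 2017 (work commenced); D was recorded within the 30-day window, so its effective date is the deed date December 17, 2018.
By effective date: A (February 5, 2017), B (September 9, 2017), E (June 20, 2018), C (August 4, 2018), D (December 17, 2018), F (June 1, 2019).
B already ranks below A; the subordination has no effect.

A, B, E, C, D, F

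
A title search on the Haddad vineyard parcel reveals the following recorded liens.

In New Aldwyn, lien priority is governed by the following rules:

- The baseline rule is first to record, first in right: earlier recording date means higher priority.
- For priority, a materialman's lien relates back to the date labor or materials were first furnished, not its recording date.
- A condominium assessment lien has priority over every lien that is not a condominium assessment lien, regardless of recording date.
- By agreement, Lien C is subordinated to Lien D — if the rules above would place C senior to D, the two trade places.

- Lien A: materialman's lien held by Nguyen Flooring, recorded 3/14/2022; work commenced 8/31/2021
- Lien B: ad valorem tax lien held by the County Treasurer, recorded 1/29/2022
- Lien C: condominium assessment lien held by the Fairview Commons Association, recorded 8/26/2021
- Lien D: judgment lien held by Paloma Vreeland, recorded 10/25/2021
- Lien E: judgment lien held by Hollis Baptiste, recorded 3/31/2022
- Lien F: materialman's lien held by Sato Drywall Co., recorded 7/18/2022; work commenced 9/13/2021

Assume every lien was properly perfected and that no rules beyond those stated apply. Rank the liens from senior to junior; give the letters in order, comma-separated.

Effective dates after the stated exceptions: A is treated as recorded 8/31/2021, the work-commencement date; F's effective date is 9/13/2021, when work began.
As a condominium assessment lien, C is senior to every other lien.
Remaining liens by effective date: A (8/31/2021), F (9/13/2021), D (10/25/2021), B (1/29/2022), E (3/31/2022).
C is senior to D before the subordination, so the two trade places.

D, A, F, C, B, E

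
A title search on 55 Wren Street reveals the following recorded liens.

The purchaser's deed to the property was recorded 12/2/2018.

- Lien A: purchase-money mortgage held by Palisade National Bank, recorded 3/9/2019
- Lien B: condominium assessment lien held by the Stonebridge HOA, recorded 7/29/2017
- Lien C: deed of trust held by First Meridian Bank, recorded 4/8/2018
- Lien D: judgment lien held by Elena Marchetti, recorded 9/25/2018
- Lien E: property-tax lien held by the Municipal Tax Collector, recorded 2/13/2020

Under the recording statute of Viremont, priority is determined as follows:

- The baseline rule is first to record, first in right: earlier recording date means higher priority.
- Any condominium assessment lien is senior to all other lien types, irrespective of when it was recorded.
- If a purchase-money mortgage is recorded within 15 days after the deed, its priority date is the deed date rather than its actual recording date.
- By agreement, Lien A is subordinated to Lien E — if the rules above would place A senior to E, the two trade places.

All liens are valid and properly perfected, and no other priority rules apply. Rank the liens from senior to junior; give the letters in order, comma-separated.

Effective dates: A was recorded 97 days after the deed — beyond 15 days — so no relation-back applies.
B, as a condominium assessment lien, has superpriority and ranks first.
Remaining liens by effective date: C (4/8/2018), D (9/25/2018), A (3/9/2019), E (2/13/2020).
Because A would otherwise rank above E, the subordination swaps them.

B, C, D, E, A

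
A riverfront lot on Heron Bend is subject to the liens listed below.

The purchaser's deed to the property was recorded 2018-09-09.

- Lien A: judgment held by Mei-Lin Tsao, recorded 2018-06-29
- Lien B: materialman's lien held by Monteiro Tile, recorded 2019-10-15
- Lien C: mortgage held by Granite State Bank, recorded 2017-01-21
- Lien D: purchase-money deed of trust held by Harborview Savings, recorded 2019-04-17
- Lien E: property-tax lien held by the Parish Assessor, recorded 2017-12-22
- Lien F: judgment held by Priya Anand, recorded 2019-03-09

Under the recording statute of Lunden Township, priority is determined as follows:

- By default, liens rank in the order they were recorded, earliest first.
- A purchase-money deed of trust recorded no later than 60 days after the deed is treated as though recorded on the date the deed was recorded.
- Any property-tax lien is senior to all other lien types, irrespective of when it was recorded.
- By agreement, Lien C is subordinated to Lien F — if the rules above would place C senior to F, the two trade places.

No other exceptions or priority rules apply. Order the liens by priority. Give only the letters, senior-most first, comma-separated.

E, F, A, C, D, B

Effective dates: D missed the 60-day window (220 days after the deed), so its recording date stands.
E is a property-tax lien, so it outranks all other liens regardless of date.
Ordering the rest by effective date: C (2017-01-21), A (2018-06-29), F (2019-03-09), D (2019-04-17), B (2019-10-15).
C is senior to F before the subordination, so the two trade places.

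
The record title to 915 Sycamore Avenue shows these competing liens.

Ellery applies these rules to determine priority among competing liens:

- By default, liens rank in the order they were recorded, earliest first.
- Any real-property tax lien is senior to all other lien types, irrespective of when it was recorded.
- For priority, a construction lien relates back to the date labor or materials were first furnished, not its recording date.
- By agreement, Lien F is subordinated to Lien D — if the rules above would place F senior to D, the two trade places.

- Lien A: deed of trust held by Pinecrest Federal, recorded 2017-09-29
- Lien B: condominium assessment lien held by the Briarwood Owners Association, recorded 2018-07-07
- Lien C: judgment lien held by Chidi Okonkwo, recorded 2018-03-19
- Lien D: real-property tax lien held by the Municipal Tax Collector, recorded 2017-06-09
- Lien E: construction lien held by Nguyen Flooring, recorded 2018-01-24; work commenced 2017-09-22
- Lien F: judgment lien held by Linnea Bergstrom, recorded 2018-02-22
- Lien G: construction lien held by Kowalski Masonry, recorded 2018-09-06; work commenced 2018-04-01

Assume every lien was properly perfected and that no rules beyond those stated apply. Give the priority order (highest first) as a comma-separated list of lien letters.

Adjusting effective dates: E's effective date is 2017-09-22, when work began; G's effective date is 2018-04-01, when work began.
D is a real-property tax lien, so it outranks all other liens regardless of date.
Remaining liens by effective date: E (2017-09-22), A (2017-09-29), F (2018-02-22), C (2018-03-19), G (2018-04-01), B (2018-07-07).
F already ranks below D; the subordination has no effect.

D, E, A, F, C, G, B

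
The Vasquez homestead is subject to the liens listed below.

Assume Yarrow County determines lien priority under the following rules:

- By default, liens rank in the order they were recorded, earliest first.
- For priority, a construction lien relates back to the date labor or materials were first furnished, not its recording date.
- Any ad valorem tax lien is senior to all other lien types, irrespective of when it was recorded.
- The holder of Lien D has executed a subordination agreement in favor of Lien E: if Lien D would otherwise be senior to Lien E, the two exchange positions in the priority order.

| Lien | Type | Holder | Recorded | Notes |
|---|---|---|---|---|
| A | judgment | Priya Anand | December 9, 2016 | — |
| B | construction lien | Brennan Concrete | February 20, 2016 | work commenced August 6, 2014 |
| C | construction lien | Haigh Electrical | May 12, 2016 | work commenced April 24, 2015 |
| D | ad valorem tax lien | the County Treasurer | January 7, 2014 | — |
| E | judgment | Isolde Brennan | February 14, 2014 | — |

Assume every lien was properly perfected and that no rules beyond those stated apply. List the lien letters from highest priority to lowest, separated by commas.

E, D, B, C, A

Effective dates after the stated exceptions: B is treated as recorded August 6, 2014, the work-commencement date; C relates back to April 24, 2015 (work commenced).
As an ad valorem tax lien, D is senior to every other lien.
Remaining liens by effective date: E (February 14, 2014), B (August 6, 2014), C (April 24, 2015), A (December 9, 2016).
D is senior to E before the subordination, so the two trade places.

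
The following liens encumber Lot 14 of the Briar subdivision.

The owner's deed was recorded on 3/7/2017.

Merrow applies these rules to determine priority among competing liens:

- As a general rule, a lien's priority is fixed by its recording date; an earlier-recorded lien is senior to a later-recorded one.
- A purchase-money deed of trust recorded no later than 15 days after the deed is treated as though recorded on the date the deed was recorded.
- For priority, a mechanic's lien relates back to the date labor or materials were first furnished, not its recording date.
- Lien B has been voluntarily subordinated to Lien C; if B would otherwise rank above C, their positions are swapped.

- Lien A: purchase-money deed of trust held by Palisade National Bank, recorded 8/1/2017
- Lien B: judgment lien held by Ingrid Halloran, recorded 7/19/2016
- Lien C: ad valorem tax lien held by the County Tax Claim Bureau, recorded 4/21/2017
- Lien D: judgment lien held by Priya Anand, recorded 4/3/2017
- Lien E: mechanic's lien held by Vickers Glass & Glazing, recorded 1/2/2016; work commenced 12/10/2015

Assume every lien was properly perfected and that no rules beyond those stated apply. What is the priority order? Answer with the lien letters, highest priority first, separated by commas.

E, C, D, B, A

Adjusting effective dates: A was recorded 147 days after the deed, outside the 15-day window, so it keeps its recording date; E relates back to 12/10/2015 (work commenced).
Ordering by effective date: E (12/10/2015), B (7/19/2016), D (4/3/2017), C (4/21/2017), A (8/1/2017).
B would otherwise be senior to C, so under the subordination agreement B and C exchange positions.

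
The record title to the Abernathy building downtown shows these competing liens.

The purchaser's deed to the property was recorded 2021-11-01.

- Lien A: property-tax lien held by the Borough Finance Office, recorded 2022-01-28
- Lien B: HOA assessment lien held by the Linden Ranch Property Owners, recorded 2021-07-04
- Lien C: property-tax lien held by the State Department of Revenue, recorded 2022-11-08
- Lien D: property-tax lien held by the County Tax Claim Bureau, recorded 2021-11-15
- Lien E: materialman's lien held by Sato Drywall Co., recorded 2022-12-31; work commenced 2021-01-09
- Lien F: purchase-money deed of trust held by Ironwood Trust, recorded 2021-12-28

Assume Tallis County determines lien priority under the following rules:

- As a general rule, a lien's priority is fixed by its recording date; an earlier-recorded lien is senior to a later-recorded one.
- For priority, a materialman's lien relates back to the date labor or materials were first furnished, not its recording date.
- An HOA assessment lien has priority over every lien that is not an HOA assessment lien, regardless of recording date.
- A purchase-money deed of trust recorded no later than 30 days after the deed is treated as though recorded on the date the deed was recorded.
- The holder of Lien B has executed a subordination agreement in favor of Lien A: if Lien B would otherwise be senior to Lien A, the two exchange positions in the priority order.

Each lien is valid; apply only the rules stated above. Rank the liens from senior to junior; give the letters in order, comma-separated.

Adjusting effective dates: E is treated as recorded 2021-01-09, the work-commencement date; F missed the 30-day window (57 days after the deed), so its recording date stands.
As an HOA assessment lien, B is senior to every other lien.
The other liens, earliest effective date first: E (2021-01-09), D (2021-11-15), F (2021-12-28), A (2022-01-28), C (2022-11-08).
Because B would otherwise rank above A, the subordination swaps them.

A, E, D, F, B, C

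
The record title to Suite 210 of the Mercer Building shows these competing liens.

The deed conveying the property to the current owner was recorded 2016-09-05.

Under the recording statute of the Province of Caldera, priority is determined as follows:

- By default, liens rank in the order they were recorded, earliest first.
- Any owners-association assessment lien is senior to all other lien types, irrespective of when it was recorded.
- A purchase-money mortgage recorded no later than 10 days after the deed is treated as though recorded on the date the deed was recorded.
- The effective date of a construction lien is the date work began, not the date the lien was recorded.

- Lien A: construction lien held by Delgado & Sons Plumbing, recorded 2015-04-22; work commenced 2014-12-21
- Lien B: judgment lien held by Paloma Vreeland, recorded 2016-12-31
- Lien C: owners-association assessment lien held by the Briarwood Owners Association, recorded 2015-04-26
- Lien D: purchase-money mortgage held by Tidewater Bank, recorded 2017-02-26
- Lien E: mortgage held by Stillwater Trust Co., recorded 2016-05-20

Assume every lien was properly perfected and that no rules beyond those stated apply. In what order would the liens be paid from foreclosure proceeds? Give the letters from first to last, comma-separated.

C, A, E, B, D

Effective dates: A relates back to 2014-12-21 (work commenced); D missed the 10-day window (174 days after the deed), so its recording date stands.
C, as an owners-association assessment lien, has superpriority and ranks first.
Ordering the rest by effective date: A (2014-12-21), E (2016-05-20), B (2016-12-31), D (2017-02-26).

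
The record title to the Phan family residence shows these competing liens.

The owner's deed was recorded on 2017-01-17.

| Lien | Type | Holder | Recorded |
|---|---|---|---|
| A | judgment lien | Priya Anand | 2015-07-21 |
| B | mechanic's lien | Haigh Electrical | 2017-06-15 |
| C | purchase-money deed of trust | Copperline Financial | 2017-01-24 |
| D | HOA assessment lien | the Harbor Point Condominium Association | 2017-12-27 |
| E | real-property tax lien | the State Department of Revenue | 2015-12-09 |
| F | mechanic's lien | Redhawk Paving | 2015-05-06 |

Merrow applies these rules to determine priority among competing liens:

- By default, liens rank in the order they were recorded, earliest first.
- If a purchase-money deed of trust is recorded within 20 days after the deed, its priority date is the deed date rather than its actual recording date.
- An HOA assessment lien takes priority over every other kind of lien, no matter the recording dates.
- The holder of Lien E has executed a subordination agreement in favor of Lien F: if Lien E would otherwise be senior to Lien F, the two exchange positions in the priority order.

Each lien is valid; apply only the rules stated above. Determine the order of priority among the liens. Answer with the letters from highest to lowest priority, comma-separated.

D, F, A, E, C, B

First, effective dates: C relates back to the deed date 2017-01-17.
D, as an HOA assessment lien, has superpriority and ranks first.
Ordering the rest by effective date: F (2015-05-06), A (2015-07-21), E (2015-12-09), C (2017-01-17), B (2017-06-15).
E is already junior to F, so the subordination agreement changes nothing.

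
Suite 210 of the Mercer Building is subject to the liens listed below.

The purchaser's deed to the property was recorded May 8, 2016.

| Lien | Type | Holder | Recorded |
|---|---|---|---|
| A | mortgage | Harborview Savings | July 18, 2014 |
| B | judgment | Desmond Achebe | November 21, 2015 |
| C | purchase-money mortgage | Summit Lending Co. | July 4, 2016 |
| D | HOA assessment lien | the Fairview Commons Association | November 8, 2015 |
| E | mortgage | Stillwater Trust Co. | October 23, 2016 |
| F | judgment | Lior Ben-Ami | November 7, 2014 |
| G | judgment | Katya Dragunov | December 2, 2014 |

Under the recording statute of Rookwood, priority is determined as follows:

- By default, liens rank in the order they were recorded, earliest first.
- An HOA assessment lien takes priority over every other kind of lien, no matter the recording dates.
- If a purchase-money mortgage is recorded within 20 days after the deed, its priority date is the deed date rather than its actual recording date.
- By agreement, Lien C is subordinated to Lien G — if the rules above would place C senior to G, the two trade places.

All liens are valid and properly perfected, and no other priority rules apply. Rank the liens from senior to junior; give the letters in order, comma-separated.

Effective dates: C was recorded 57 days after the deed — beyond 20 days — so no relation-back applies.
D, as an HOA assessment lien, has superpriority and ranks first.
Remaining liens by effective date: A (July 18, 2014), F (November 7, 2014), G (December 2, 2014), B (November 21, 2015), C (July 4, 2016), E (October 23, 2016).
C already ranks below G; the subordination has no effect.

D, A, F, G, B, C, E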